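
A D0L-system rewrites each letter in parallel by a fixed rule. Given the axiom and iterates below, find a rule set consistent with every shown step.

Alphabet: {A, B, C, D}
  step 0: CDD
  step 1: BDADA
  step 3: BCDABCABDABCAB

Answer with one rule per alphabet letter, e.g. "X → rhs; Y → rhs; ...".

  step 0 ⇒ step 1: CDD ⇒ B·DA·DA
    C ↦ B
    D ↦ DA
    A ↦ BC  (constrained at step 1)
    B ↦ A  (constrained at step 1)

A->BC, B->A, C->B, D->DA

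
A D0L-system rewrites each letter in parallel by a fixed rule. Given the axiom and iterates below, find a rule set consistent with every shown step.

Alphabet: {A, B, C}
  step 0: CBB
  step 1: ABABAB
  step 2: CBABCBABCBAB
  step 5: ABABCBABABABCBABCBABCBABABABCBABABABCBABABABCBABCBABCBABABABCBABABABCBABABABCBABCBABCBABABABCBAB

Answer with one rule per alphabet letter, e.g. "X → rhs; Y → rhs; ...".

A->CB, B->AB, C->AB

  step 1 ⇒ step 2: ABABAB ⇒ CB·AB·CB·AB·CB·AB
    A ↦ CB
    B ↦ AB
  step 0 ⇒ step 1: CBB ⇒ AB·AB·AB
    C ↦ AB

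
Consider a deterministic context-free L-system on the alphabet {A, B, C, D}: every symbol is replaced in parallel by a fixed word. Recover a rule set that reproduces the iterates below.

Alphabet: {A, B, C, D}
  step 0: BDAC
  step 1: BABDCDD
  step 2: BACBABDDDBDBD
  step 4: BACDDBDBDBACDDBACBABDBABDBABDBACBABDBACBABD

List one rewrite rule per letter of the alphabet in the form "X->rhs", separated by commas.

A->C, B->BA, C->DD, D->BD

  step 1 ⇒ step 2: BABDCDD ⇒ BA·C·BA·BD·DD·BD·BD
    A ↦ C
    B ↦ BA
    C ↦ DD
    D ↦ BD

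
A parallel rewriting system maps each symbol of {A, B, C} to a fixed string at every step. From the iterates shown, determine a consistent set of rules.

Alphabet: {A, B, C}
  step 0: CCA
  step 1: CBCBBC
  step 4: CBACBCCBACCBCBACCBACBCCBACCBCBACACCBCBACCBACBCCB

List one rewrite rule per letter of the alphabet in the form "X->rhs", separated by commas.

A->BC, B->AC, C->CB

  step 0 ⇒ step 1: CCA ⇒ CB·CB·BC
    A ↦ BC
    C ↦ CB
    B ↦ AC  (constrained at step 1)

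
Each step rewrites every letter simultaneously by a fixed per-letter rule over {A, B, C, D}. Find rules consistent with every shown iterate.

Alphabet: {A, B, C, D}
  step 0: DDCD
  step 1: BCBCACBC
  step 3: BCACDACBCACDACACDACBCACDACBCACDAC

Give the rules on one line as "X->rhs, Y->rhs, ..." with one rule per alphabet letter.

A->ACD, B->D, C->AC, D->BC

  step 0 ⇒ step 1: DDCD ⇒ BC·BC·AC·BC
    C ↦ AC
    D ↦ BC
    A ↦ ACD  (constrained at step 1)
    B ↦ D  (constrained at step 1)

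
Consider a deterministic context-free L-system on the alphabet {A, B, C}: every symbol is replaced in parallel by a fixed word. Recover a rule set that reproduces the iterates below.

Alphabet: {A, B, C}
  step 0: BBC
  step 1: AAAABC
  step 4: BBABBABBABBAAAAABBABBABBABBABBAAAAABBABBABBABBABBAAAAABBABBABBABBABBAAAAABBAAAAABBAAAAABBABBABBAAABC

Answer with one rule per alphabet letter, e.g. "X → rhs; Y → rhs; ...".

A->BBA, B->AA, C->BC

  step 0 ⇒ step 1: BBC ⇒ AA·AA·BC
    B ↦ AA
    C ↦ BC
    A ↦ BBA  (constrained at step 1)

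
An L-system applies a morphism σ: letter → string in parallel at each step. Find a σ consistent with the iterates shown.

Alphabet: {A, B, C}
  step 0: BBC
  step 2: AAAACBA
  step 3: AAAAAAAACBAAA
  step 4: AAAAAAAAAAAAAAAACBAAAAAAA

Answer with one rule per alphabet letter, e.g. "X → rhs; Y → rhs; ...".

  step 3 ⇒ step 4: AAAAAAAACBAAA ⇒ AA·AA·AA·AA·AA·AA·AA·AA·CB·A·AA·AA·AA
    A ↦ AA
    B ↦ A
    C ↦ CB

A->AA, B->A, C->CB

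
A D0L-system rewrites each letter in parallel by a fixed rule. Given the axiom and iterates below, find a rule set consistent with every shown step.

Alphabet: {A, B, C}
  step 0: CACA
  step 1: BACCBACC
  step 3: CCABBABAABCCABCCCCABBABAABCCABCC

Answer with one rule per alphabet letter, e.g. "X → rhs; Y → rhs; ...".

  step 0 ⇒ step 1: CACA ⇒ BA·CC·BA·CC
    A ↦ CC
    C ↦ BA
    B ↦ AB  (constrained at step 1)

A->CC, B->AB, C->BA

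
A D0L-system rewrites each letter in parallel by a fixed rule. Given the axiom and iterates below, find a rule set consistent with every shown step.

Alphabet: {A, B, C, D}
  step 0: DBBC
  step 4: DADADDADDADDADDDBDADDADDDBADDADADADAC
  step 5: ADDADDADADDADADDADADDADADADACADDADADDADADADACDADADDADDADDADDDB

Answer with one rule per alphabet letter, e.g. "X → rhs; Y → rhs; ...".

A->D, B->AC, C->DB, D->AD

  step 4 ⇒ step 5: DADADDADDADDADDDBDADDADDDBADDADADADAC ⇒ AD·D·AD·D·AD·AD·D·AD·AD·D·AD·AD·D·AD·AD·AD·AC·AD·D·AD·AD·D·AD·AD·AD·AC·D·AD·AD·D·AD·D·AD·D·AD·D·DB
    A ↦ D
    B ↦ AC
    C ↦ DB
    D ↦ AD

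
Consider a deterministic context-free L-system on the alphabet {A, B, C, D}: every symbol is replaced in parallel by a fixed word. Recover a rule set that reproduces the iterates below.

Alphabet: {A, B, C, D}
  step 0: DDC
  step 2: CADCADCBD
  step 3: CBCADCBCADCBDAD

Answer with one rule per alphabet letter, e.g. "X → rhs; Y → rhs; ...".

A->C, B->D, C->CB, D->AD

  step 2 ⇒ step 3: CADCADCBD ⇒ CB·C·AD·CB·C·AD·CB·D·AD
    A ↦ C
    B ↦ D
    C ↦ CB
    D ↦ AD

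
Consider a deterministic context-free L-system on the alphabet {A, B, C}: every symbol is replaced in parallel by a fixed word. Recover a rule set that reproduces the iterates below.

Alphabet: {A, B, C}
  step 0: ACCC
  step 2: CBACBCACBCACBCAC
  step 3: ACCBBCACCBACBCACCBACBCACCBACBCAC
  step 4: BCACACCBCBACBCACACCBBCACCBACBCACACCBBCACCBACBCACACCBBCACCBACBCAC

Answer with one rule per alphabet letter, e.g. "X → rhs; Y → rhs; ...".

  step 3 ⇒ step 4: ACCBBCACCBACBCACCBACBCACCBACBCAC ⇒ BC·AC·AC·CB·CB·AC·BC·AC·AC·CB·BC·AC·CB·AC·BC·AC·AC·CB·BC·AC·CB·AC·BC·AC·AC·CB·BC·AC·CB·AC·BC·AC
    A ↦ BC
    B ↦ CB
    C ↦ AC

A->BC, B->CB, C->AC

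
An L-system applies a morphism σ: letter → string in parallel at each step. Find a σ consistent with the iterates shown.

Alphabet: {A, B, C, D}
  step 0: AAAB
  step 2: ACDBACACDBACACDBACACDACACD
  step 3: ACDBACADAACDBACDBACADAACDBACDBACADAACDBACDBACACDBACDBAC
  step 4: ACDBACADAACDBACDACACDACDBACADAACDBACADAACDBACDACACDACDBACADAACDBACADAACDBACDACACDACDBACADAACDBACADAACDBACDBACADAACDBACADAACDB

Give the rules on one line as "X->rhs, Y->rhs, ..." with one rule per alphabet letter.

A->ACD, B->ADA, C->B, D->AC

  step 3 ⇒ step 4: ACDBACADAACDBACDBACADAACDBACDBACADAACDBACDBACACDBACDBAC ⇒ ACD·B·AC·ADA·ACD·B·ACD·AC·ACD·ACD·B·AC·ADA·ACD·B·AC·ADA·ACD·B·ACD·AC·ACD·ACD·B·AC·ADA·ACD·B·AC·ADA·ACD·B·ACD·AC·ACD·ACD·B·AC·ADA·ACD·B·AC·ADA·ACD·B·ACD·B·AC·ADA·ACD·B·AC·ADA·ACD·B
    A ↦ ACD
    B ↦ ADA
    C ↦ B
    D ↦ AC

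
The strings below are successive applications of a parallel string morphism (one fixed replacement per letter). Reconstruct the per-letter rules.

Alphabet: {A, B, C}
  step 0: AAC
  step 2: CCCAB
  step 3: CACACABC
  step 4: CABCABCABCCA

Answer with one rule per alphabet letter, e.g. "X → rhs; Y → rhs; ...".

A->B, B->C, C->CA

  step 3 ⇒ step 4: CACACABC ⇒ CA·B·CA·B·CA·B·C·CA
    A ↦ B
    B ↦ C
    C ↦ CA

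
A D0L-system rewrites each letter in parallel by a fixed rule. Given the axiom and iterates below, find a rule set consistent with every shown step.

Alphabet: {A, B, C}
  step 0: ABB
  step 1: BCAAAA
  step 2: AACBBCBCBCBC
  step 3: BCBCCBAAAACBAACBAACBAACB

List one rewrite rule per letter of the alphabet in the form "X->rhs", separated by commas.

A->BC, B->AA, C->CB

  step 2 ⇒ step 3: AACBBCBCBCBC ⇒ BC·BC·CB·AA·AA·CB·AA·CB·AA·CB·AA·CB
    A ↦ BC
    B ↦ AA
    C ↦ CB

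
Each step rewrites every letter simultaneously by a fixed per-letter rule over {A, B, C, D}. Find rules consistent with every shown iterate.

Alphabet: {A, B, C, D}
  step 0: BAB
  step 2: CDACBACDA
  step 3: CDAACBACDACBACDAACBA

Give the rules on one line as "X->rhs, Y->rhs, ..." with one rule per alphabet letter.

  step 2 ⇒ step 3: CDACBACDA ⇒ CDA·AC·BA·CDA·C·BA·CDA·AC·BA
    A ↦ BA
    B ↦ C
    C ↦ CDA
    D ↦ AC

A->BA, B->C, C->CDA, D->AC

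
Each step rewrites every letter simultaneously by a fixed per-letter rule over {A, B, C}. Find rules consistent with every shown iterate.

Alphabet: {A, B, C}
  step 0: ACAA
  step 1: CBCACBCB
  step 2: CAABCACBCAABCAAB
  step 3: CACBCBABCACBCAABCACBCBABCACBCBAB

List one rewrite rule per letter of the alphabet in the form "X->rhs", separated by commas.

  step 2 ⇒ step 3: CAABCACBCAABCAAB ⇒ CA·CB·CB·AB·CA·CB·CA·AB·CA·CB·CB·AB·CA·CB·CB·AB
    A ↦ CB
    B ↦ AB
    C ↦ CA

A->CB, B->AB, C->CA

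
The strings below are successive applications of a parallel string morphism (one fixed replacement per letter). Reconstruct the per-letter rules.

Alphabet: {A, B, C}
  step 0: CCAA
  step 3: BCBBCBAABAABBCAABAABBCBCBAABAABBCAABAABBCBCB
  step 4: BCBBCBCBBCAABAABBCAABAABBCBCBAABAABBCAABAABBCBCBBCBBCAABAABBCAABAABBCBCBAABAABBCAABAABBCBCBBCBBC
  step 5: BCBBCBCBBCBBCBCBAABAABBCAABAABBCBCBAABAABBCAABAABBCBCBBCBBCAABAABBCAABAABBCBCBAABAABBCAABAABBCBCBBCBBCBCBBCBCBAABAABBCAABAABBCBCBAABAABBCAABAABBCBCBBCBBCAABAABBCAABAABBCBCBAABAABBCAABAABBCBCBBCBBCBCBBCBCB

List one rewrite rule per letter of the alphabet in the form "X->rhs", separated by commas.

  step 4 ⇒ step 5: BCBBCBCBBCAABAABBCAABAABBCBCBAABAABBCAABAABBCBCBBCBBCAABAABBCAABAABBCBCBAABAABBCAABAABBCBCBBCBBC ⇒ BC·B·BC·BC·B·BC·B·BC·BC·B·AAB·AAB·BC·AAB·AAB·BC·BC·B·AAB·AAB·BC·AAB·AAB·BC·BC·B·BC·B·BC·AAB·AAB·BC·AAB·AAB·BC·BC·B·AAB·AAB·BC·AAB·AAB·BC·BC·B·BC·B·BC·BC·B·BC·BC·B·AAB·AAB·BC·AAB·AAB·BC·BC·B·AAB·AAB·BC·AAB·AAB·BC·BC·B·BC·B·BC·AAB·AAB·BC·AAB·AAB·BC·BC·B·AAB·AAB·BC·AAB·AAB·BC·BC·B·BC·B·BC·BC·B·BC·BC·B
    A ↦ AAB
    B ↦ BC
    C ↦ B

A->AAB, B->BC, C->B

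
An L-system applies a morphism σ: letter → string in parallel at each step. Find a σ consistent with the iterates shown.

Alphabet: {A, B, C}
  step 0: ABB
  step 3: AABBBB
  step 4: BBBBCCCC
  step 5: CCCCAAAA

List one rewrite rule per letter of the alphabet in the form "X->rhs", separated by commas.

  step 4 ⇒ step 5: BBBBCCCC ⇒ C·C·C·C·A·A·A·A
    B ↦ C
    C ↦ A
  step 3 ⇒ step 4: AABBBB ⇒ BB·BB·C·C·C·C
    A ↦ BB

A->BB, B->C, C->A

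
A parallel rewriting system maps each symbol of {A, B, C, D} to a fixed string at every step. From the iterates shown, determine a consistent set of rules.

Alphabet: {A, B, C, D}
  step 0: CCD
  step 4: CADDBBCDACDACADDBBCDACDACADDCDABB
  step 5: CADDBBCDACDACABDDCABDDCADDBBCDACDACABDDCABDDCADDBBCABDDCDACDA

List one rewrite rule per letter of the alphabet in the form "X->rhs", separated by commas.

  step 4 ⇒ step 5: CADDBBCDACDACADDBBCDACDACADDCDABB ⇒ CA·DD·B·B·CDA·CDA·CA·B·DD·CA·B·DD·CA·DD·B·B·CDA·CDA·CA·B·DD·CA·B·DD·CA·DD·B·B·CA·B·DD·CDA·CDA
    A ↦ DD
    B ↦ CDA
    C ↦ CA
    D ↦ B

A->DD, B->CDA, C->CA, D->B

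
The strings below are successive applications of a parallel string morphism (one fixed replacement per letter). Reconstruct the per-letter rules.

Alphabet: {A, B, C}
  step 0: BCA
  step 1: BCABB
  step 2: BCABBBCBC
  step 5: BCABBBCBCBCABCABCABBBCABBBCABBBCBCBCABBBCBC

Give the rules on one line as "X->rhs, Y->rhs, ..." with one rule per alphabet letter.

  step 1 ⇒ step 2: BCABB ⇒ BC·A·BB·BC·BC
    A ↦ BB
    B ↦ BC
    C ↦ A

A->BB, B->BC, C->A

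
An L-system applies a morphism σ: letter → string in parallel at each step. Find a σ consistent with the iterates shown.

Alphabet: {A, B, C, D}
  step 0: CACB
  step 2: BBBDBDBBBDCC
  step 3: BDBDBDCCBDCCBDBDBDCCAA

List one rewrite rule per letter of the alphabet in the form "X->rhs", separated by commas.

A->BB, B->BD, C->A, D->CC

  step 2 ⇒ step 3: BBBDBDBBBDCC ⇒ BD·BD·BD·CC·BD·CC·BD·BD·BD·CC·A·A
    B ↦ BD
    C ↦ A
    D ↦ CC
    A ↦ BB  (constrained at step 0)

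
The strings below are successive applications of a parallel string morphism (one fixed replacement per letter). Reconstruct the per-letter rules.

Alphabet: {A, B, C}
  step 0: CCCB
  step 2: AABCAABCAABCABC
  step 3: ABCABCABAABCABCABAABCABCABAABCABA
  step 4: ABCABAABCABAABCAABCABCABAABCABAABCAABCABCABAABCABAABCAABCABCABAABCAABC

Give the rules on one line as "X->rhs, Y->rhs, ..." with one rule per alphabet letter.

A->ABC, B->A, C->BA

  step 3 ⇒ step 4: ABCABCABAABCABCABAABCABCABAABCABA ⇒ ABC·A·BA·ABC·A·BA·ABC·A·ABC·ABC·A·BA·ABC·A·BA·ABC·A·ABC·ABC·A·BA·ABC·A·BA·ABC·A·ABC·ABC·A·BA·ABC·A·ABC
    A ↦ ABC
    B ↦ A
    C ↦ BA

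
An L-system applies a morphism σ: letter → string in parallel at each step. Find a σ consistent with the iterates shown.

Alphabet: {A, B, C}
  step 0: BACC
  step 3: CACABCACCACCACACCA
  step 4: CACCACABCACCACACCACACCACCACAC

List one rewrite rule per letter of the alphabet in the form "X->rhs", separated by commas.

  step 3 ⇒ step 4: CACABCACCACCACACCA ⇒ CA·C·CA·C·AB·CA·C·CA·CA·C·CA·CA·C·CA·C·CA·CA·C
    A ↦ C
    B ↦ AB
    C ↦ CA

A->C, B->AB, C->CA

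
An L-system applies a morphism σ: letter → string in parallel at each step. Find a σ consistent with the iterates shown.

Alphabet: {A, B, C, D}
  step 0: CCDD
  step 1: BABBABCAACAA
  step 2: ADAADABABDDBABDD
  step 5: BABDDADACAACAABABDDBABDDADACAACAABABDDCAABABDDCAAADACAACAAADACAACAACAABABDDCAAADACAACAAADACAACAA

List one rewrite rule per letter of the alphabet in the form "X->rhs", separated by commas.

A->D, B->A, C->BAB, D->CAA

  step 1 ⇒ step 2: BABBABCAACAA ⇒ A·D·A·A·D·A·BAB·D·D·BAB·D·D
    A ↦ D
    B ↦ A
    C ↦ BAB
  step 0 ⇒ step 1: CCDD ⇒ BAB·BAB·CAA·CAA
    D ↦ CAA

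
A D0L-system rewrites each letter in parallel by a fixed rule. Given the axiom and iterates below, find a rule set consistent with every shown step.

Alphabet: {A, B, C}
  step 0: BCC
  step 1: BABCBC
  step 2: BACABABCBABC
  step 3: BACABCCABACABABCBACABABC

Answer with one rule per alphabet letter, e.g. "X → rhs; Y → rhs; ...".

A->CA, B->BA, C->BC

  step 2 ⇒ step 3: BACABABCBABC ⇒ BA·CA·BC·CA·BA·CA·BA·BC·BA·CA·BA·BC
    A ↦ CA
    B ↦ BA
    C ↦ BC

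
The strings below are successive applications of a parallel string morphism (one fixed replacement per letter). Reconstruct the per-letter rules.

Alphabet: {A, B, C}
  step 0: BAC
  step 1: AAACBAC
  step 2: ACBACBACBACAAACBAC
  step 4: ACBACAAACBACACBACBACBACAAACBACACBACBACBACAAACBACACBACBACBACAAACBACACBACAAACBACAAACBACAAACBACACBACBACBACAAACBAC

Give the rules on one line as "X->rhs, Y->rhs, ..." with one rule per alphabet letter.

  step 1 ⇒ step 2: AAACBAC ⇒ ACB·ACB·ACB·AC·AA·ACB·AC
    A ↦ ACB
    B ↦ AA
    C ↦ AC

A->ACB, B->AA, C->AC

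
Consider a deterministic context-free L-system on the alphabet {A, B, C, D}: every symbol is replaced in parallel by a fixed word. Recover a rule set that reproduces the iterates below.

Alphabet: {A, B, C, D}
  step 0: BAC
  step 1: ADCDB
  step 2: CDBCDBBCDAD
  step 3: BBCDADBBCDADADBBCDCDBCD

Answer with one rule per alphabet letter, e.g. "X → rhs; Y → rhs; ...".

A->CD, B->AD, C->B, D->BCD

  step 2 ⇒ step 3: CDBCDBBCDAD ⇒ B·BCD·AD·B·BCD·AD·AD·B·BCD·CD·BCD
    A ↦ CD
    B ↦ AD
    C ↦ B
    D ↦ BCD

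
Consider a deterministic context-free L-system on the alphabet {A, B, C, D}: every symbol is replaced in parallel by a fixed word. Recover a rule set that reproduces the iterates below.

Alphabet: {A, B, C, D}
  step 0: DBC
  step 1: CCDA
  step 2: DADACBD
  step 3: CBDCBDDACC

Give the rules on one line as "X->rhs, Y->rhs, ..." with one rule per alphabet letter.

  step 2 ⇒ step 3: DADACBD ⇒ C·BD·C·BD·DA·C·C
    A ↦ BD
    B ↦ C
    C ↦ DA
    D ↦ C

A->BD, B->C, C->DA, D->C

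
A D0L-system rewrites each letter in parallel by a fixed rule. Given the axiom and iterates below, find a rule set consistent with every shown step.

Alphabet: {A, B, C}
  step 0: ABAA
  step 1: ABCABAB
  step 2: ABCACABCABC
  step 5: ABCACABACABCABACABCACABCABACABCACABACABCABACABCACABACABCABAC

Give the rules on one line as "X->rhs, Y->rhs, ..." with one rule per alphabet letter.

  step 1 ⇒ step 2: ABCABAB ⇒ AB·C·AC·AB·C·AB·C
    A ↦ AB
    B ↦ C
    C ↦ AC

A->AB, B->C, C->AC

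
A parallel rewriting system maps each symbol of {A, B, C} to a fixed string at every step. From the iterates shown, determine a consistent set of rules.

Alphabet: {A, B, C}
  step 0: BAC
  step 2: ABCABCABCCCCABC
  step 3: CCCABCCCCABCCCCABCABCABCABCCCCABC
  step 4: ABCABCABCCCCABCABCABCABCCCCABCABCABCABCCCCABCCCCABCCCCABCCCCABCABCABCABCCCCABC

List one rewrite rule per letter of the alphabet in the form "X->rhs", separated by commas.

A->CC, B->C, C->ABC

  step 3 ⇒ step 4: CCCABCCCCABCCCCABCABCABCABCCCCABC ⇒ ABC·ABC·ABC·CC·C·ABC·ABC·ABC·ABC·CC·C·ABC·ABC·ABC·ABC·CC·C·ABC·CC·C·ABC·CC·C·ABC·CC·C·ABC·ABC·ABC·ABC·CC·C·ABC
    A ↦ CC
    B ↦ C
    C ↦ ABC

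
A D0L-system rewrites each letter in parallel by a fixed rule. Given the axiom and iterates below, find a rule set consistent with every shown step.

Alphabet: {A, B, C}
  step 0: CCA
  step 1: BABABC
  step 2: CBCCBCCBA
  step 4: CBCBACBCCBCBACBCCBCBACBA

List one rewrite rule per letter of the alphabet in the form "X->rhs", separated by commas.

  step 1 ⇒ step 2: BABABC ⇒ C·BC·C·BC·C·BA
    A ↦ BC
    B ↦ C
    C ↦ BA

A->BC, B->C, C->BA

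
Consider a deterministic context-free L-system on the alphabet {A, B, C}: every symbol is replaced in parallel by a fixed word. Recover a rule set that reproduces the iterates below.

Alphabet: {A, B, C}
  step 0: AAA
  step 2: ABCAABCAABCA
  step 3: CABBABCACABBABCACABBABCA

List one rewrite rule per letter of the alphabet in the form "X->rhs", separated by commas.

  step 2 ⇒ step 3: ABCAABCAABCA ⇒ CA·BB·AB·CA·CA·BB·AB·CA·CA·BB·AB·CA
    A ↦ CA
    B ↦ BB
    C ↦ AB

A->CA, B->BB, C->AB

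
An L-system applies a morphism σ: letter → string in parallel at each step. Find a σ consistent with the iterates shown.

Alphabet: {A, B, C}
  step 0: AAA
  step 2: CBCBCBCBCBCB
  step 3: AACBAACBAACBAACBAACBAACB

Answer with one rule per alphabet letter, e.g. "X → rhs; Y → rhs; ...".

A->BB, B->CB, C->AA

  step 2 ⇒ step 3: CBCBCBCBCBCB ⇒ AA·CB·AA·CB·AA·CB·AA·CB·AA·CB·AA·CB
    B ↦ CB
    C ↦ AA
    A ↦ BB  (constrained at step 0)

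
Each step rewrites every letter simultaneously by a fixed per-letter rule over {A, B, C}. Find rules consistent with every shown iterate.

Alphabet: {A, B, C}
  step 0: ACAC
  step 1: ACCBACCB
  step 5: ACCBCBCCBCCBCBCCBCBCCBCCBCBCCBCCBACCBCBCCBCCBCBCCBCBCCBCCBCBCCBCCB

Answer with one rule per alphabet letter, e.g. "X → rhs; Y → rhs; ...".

A->AC, B->C, C->CB

  step 0 ⇒ step 1: ACAC ⇒ AC·CB·AC·CB
    A ↦ AC
    C ↦ CB
    B ↦ C  (constrained at step 1)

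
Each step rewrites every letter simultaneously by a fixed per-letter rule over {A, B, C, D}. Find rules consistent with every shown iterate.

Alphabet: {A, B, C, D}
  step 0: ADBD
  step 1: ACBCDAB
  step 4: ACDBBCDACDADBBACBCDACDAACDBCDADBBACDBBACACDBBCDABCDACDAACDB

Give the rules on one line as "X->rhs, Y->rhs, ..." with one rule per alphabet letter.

  step 0 ⇒ step 1: ADBD ⇒ AC·B·CDA·B
    A ↦ AC
    B ↦ CDA
    D ↦ B
    C ↦ DB  (constrained at step 1)

A->AC, B->CDA, C->DB, D->B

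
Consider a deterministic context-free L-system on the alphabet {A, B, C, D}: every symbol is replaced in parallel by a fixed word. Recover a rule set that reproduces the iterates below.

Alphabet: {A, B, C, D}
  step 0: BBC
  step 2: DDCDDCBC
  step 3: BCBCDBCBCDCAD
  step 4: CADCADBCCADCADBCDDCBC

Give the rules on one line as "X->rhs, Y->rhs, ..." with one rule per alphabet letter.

A->DC, B->CA, C->D, D->BC

  step 3 ⇒ step 4: BCBCDBCBCDCAD ⇒ CA·D·CA·D·BC·CA·D·CA·D·BC·D·DC·BC
    A ↦ DC
    B ↦ CA
    C ↦ D
    D ↦ BC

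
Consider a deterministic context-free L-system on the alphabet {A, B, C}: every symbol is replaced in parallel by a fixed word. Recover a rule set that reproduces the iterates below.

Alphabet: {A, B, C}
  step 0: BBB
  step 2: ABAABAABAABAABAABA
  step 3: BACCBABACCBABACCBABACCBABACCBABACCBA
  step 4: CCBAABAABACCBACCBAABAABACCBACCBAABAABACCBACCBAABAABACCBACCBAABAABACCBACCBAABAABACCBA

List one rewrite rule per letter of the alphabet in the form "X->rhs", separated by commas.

  step 3 ⇒ step 4: BACCBABACCBABACCBABACCBABACCBABACCBA ⇒ CC·BA·ABA·ABA·CC·BA·CC·BA·ABA·ABA·CC·BA·CC·BA·ABA·ABA·CC·BA·CC·BA·ABA·ABA·CC·BA·CC·BA·ABA·ABA·CC·BA·CC·BA·ABA·ABA·CC·BA
    A ↦ BA
    B ↦ CC
    C ↦ ABA

A->BA, B->CC, C->ABA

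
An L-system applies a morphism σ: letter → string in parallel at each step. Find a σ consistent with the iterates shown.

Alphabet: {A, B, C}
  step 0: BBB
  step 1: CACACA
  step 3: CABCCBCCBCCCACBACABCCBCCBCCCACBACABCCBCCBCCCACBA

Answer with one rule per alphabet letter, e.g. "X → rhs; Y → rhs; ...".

  step 0 ⇒ step 1: BBB ⇒ CA·CA·CA
    B ↦ CA
    A ↦ CBA  (constrained at step 1)
    C ↦ BCC  (constrained at step 1)

A->CBA, B->CA, C->BCC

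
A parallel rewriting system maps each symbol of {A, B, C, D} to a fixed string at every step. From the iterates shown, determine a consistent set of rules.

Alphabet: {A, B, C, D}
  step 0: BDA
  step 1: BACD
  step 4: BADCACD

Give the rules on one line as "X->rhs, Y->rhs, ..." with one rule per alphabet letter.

A->D, B->BA, C->A, D->C

  step 0 ⇒ step 1: BDA ⇒ BA·C·D
    A ↦ D
    B ↦ BA
    D ↦ C
    C ↦ A  (constrained at step 1)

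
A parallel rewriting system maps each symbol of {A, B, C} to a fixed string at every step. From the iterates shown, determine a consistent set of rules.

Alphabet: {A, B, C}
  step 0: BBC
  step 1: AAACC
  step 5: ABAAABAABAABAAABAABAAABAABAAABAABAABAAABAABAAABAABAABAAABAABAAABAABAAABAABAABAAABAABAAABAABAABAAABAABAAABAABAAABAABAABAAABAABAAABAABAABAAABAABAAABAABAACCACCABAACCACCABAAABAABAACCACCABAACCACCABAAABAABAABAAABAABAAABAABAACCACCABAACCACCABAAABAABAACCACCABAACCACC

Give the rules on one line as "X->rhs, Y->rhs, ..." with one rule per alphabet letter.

  step 0 ⇒ step 1: BBC ⇒ A·A·ACC
    B ↦ A
    C ↦ ACC
    A ↦ ABA  (constrained at step 1)

A->ABA, B->A, C->ACC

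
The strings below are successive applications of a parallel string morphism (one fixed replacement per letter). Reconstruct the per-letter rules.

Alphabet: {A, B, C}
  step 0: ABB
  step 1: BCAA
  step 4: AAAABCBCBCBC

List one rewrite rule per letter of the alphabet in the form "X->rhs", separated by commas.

  step 0 ⇒ step 1: ABB ⇒ BC·A·A
    A ↦ BC
    B ↦ A
    C ↦ A  (constrained at step 1)

A->BC, B->A, C->A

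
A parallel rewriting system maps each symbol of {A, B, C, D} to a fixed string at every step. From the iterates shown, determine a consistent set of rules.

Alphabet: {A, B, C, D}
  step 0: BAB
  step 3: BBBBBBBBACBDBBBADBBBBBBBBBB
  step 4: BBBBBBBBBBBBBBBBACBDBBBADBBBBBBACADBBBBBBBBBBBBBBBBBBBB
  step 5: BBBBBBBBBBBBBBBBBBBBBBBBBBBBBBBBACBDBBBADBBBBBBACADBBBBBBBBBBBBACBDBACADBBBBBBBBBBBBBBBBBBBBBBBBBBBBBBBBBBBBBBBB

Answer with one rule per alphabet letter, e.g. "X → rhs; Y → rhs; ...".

A->AC, B->BB, C->BDB, D->AD

  step 4 ⇒ step 5: BBBBBBBBBBBBBBBBACBDBBBADBBBBBBACADBBBBBBBBBBBBBBBBBBBB ⇒ BB·BB·BB·BB·BB·BB·BB·BB·BB·BB·BB·BB·BB·BB·BB·BB·AC·BDB·BB·AD·BB·BB·BB·AC·AD·BB·BB·BB·BB·BB·BB·AC·BDB·AC·AD·BB·BB·BB·BB·BB·BB·BB·BB·BB·BB·BB·BB·BB·BB·BB·BB·BB·BB·BB·BB
    A ↦ AC
    B ↦ BB
    C ↦ BDB
    D ↦ AD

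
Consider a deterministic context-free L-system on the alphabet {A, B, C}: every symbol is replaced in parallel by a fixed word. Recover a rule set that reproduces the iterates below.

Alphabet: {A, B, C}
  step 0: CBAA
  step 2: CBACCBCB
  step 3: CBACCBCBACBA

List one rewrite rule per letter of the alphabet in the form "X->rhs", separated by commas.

  step 2 ⇒ step 3: CBACCBCB ⇒ CB·A·C·CB·CB·A·CB·A
    A ↦ C
    B ↦ A
    C ↦ CB

A->C, B->A, C->CB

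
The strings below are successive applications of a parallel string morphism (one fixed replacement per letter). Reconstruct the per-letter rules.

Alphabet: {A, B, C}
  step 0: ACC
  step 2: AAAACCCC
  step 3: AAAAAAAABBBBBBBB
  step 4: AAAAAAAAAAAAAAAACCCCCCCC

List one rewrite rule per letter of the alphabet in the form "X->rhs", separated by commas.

A->AA, B->C, C->BB

  step 3 ⇒ step 4: AAAAAAAABBBBBBBB ⇒ AA·AA·AA·AA·AA·AA·AA·AA·C·C·C·C·C·C·C·C
    A ↦ AA
    B ↦ C
  step 2 ⇒ step 3: AAAACCCC ⇒ AA·AA·AA·AA·BB·BB·BB·BB
    C ↦ BB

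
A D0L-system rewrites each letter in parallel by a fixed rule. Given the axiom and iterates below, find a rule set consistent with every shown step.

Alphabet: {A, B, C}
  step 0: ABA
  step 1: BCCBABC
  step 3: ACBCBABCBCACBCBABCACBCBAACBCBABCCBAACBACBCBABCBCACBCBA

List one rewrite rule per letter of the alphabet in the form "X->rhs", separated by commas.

  step 0 ⇒ step 1: ABA ⇒ BC·CBA·BC
    A ↦ BC
    B ↦ CBA
    C ↦ ACB  (constrained at step 1)

A->BC, B->CBA, C->ACB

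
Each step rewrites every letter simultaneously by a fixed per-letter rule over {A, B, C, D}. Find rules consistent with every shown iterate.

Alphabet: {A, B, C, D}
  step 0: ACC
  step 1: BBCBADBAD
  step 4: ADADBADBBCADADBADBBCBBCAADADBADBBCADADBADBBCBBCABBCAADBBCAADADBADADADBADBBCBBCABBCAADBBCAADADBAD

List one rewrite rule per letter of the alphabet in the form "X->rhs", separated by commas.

  step 0 ⇒ step 1: ACC ⇒ BBC·BAD·BAD
    A ↦ BBC
    C ↦ BAD
    B ↦ AD  (constrained at step 1)
    D ↦ A  (constrained at step 1)

A->BBC, B->AD, C->BAD, D->A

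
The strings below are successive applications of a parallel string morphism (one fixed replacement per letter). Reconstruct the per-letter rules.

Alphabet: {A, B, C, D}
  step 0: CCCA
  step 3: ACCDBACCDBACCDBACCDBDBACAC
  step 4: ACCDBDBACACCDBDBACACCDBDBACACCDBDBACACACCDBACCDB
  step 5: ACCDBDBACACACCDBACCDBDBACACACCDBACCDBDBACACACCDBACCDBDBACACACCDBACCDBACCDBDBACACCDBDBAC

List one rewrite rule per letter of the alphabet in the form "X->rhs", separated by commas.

A->ACC, B->C, C->DB, D->A

  step 4 ⇒ step 5: ACCDBDBACACCDBDBACACCDBDBACACCDBDBACACACCDBACCDB ⇒ ACC·DB·DB·A·C·A·C·ACC·DB·ACC·DB·DB·A·C·A·C·ACC·DB·ACC·DB·DB·A·C·A·C·ACC·DB·ACC·DB·DB·A·C·A·C·ACC·DB·ACC·DB·ACC·DB·DB·A·C·ACC·DB·DB·A·C
    A ↦ ACC
    B ↦ C
    C ↦ DB
    D ↦ A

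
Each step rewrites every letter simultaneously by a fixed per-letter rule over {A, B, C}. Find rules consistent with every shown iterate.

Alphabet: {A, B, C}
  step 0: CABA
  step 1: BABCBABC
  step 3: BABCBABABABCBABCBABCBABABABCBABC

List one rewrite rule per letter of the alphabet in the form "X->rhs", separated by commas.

A->BC, B->BA, C->BA

  step 0 ⇒ step 1: CABA ⇒ BA·BC·BA·BC
    A ↦ BC
    B ↦ BA
    C ↦ BA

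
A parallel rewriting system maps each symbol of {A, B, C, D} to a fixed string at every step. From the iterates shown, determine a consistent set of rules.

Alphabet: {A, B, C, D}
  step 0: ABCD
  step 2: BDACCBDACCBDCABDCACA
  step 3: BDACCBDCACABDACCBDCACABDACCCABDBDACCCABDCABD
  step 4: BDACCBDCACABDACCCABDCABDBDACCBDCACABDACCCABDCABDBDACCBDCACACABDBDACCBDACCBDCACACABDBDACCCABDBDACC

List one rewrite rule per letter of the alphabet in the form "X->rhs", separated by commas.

  step 3 ⇒ step 4: BDACCBDCACABDACCBDCACABDACCCABDBDACCCABDCABD ⇒ BDA·CC·BD·CA·CA·BDA·CC·CA·BD·CA·BD·BDA·CC·BD·CA·CA·BDA·CC·CA·BD·CA·BD·BDA·CC·BD·CA·CA·CA·BD·BDA·CC·BDA·CC·BD·CA·CA·CA·BD·BDA·CC·CA·BD·BDA·CC
    A ↦ BD
    B ↦ BDA
    C ↦ CA
    D ↦ CC

A->BD, B->BDA, C->CA, D->CC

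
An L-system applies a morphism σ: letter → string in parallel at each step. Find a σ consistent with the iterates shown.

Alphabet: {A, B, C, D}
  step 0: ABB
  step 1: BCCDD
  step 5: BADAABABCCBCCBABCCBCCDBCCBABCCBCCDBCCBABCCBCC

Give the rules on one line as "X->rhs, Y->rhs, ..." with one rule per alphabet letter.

  step 0 ⇒ step 1: ABB ⇒ BCC·D·D
    A ↦ BCC
    B ↦ D
    C ↦ A  (constrained at step 1)
    D ↦ BA  (constrained at step 1)

A->BCC, B->D, C->A, D->BA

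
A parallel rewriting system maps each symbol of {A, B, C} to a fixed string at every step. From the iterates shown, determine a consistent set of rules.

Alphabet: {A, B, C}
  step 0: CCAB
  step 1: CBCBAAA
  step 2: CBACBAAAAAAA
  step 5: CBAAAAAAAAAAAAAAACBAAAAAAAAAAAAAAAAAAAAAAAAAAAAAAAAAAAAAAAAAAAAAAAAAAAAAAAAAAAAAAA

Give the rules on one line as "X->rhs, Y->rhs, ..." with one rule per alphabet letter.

A->AA, B->A, C->CB

  step 1 ⇒ step 2: CBCBAAA ⇒ CB·A·CB·A·AA·AA·AA
    A ↦ AA
    B ↦ A
    C ↦ CB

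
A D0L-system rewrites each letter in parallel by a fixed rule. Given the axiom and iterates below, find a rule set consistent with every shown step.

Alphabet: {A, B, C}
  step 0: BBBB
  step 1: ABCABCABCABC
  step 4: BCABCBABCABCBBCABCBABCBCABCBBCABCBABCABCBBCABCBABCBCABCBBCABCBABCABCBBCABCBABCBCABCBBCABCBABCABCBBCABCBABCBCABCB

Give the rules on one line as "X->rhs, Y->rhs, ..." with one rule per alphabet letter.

A->BC, B->ABC, C->B

  step 0 ⇒ step 1: BBBB ⇒ ABC·ABC·ABC·ABC
    B ↦ ABC
    A ↦ BC  (constrained at step 1)
    C ↦ B  (constrained at step 1)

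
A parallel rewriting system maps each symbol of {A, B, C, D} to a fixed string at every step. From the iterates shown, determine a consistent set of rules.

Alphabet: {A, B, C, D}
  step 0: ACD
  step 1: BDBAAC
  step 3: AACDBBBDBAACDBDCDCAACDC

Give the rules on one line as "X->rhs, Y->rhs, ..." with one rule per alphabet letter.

A->B, B->DC, C->DB, D->AAC

  step 0 ⇒ step 1: ACD ⇒ B·DB·AAC
    A ↦ B
    C ↦ DB
    D ↦ AAC
    B ↦ DC  (constrained at step 1)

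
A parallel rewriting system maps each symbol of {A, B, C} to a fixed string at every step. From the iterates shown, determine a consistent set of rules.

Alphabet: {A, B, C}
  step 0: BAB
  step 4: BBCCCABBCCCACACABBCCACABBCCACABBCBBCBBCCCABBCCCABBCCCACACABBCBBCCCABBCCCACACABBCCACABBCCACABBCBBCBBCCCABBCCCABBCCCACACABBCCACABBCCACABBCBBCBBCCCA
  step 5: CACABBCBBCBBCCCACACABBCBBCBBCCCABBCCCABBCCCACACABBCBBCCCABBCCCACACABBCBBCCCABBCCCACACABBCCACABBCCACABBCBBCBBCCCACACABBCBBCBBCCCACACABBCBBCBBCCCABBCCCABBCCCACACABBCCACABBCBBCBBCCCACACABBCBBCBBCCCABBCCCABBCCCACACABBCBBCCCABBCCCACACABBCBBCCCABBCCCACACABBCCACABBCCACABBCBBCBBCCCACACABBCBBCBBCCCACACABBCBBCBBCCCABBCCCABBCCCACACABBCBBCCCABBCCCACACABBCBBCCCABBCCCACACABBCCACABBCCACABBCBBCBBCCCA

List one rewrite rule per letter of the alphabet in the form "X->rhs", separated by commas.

A->CCA, B->CA, C->BBC

  step 4 ⇒ step 5: BBCCCABBCCCACACABBCCACABBCCACABBCBBCBBCCCABBCCCABBCCCACACABBCBBCCCABBCCCACACABBCCACABBCCACABBCBBCBBCCCABBCCCABBCCCACACABBCCACABBCCACABBCBBCBBCCCA ⇒ CA·CA·BBC·BBC·BBC·CCA·CA·CA·BBC·BBC·BBC·CCA·BBC·CCA·BBC·CCA·CA·CA·BBC·BBC·CCA·BBC·CCA·CA·CA·BBC·BBC·CCA·BBC·CCA·CA·CA·BBC·CA·CA·BBC·CA·CA·BBC·BBC·BBC·CCA·CA·CA·BBC·BBC·BBC·CCA·CA·CA·BBC·BBC·BBC·CCA·BBC·CCA·BBC·CCA·CA·CA·BBC·CA·CA·BBC·BBC·BBC·CCA·CA·CA·BBC·BBC·BBC·CCA·BBC·CCA·BBC·CCA·CA·CA·BBC·BBC·CCA·BBC·CCA·CA·CA·BBC·BBC·CCA·BBC·CCA·CA·CA·BBC·CA·CA·BBC·CA·CA·BBC·BBC·BBC·CCA·CA·CA·BBC·BBC·BBC·CCA·CA·CA·BBC·BBC·BBC·CCA·BBC·CCA·BBC·CCA·CA·CA·BBC·BBC·CCA·BBC·CCA·CA·CA·BBC·BBC·CCA·BBC·CCA·CA·CA·BBC·CA·CA·BBC·CA·CA·BBC·BBC·BBC·CCA
    A ↦ CCA
    B ↦ CA
    C ↦ BBC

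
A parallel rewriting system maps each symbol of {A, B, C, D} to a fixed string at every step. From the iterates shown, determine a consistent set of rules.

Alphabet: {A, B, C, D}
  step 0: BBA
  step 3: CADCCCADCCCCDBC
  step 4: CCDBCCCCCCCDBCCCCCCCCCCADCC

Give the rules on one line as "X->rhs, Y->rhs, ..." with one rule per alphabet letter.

  step 3 ⇒ step 4: CADCCCADCCCCDBC ⇒ CC·DB·C·CC·CC·CC·DB·C·CC·CC·CC·CC·C·AD·CC
    A ↦ DB
    B ↦ AD
    C ↦ CC
    D ↦ C

A->DB, B->AD, C->CC, D->C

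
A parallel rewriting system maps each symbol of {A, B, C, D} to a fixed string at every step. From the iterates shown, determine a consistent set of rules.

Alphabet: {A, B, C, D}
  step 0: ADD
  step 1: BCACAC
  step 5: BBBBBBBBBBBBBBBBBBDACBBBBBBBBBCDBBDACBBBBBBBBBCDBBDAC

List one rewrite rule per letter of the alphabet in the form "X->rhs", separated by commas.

  step 0 ⇒ step 1: ADD ⇒ BC·AC·AC
    A ↦ BC
    D ↦ AC
    B ↦ BB  (constrained at step 1)
    C ↦ D  (constrained at step 1)

A->BC, B->BB, C->D, D->AC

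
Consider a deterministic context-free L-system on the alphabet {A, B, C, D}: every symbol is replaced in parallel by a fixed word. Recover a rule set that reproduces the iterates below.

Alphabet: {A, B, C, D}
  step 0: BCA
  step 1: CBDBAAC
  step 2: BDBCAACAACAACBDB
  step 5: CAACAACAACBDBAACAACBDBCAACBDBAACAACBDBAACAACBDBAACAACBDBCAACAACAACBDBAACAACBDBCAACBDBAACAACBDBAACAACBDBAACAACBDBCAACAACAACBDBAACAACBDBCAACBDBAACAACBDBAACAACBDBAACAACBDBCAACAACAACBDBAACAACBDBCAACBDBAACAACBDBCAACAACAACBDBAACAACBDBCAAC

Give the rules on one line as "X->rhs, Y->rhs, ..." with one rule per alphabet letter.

  step 1 ⇒ step 2: CBDBAAC ⇒ BDB·C·AA·C·AAC·AAC·BDB
    A ↦ AAC
    B ↦ C
    C ↦ BDB
    D ↦ AA

A->AAC, B->C, C->BDB, D->AA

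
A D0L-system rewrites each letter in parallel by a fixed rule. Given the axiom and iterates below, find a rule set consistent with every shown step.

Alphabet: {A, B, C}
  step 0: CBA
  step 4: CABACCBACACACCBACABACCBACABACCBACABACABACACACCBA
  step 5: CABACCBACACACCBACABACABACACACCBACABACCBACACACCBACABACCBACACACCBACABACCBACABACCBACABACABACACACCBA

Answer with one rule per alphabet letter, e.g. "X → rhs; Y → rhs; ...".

  step 4 ⇒ step 5: CABACCBACACACCBACABACCBACABACCBACABACABACACACCBA ⇒ CA·BA·CC·BA·CA·CA·CC·BA·CA·BA·CA·BA·CA·CA·CC·BA·CA·BA·CC·BA·CA·CA·CC·BA·CA·BA·CC·BA·CA·CA·CC·BA·CA·BA·CC·BA·CA·BA·CC·BA·CA·BA·CA·BA·CA·CA·CC·BA
    A ↦ BA
    B ↦ CC
    C ↦ CA

A->BA, B->CC, C->CA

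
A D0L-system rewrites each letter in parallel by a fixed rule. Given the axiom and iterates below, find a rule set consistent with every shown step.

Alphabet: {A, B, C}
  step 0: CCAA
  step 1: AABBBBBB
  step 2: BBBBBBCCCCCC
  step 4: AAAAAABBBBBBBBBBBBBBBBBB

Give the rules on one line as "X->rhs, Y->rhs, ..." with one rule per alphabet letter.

  step 1 ⇒ step 2: AABBBBBB ⇒ BBB·BBB·C·C·C·C·C·C
    A ↦ BBB
    B ↦ C
  step 0 ⇒ step 1: CCAA ⇒ A·A·BBB·BBB
    C ↦ A

A->BBB, B->C, C->A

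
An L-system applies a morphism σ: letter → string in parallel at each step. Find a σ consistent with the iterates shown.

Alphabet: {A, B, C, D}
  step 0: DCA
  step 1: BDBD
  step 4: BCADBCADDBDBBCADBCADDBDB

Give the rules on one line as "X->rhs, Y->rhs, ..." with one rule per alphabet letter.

A->D, B->CAD, C->DB, D->B

  step 0 ⇒ step 1: DCA ⇒ B·DB·D
    A ↦ D
    C ↦ DB
    D ↦ B
    B ↦ CAD  (constrained at step 1)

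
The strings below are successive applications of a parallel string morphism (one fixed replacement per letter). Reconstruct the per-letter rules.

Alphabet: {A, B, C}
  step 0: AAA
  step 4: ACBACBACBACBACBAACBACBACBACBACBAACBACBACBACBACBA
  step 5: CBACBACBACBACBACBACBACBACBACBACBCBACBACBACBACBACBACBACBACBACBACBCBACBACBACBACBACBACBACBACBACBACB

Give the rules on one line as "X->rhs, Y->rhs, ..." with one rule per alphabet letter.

A->CB, B->CBA, C->A

  step 4 ⇒ step 5: ACBACBACBACBACBAACBACBACBACBACBAACBACBACBACBACBA ⇒ CB·A·CBA·CB·A·CBA·CB·A·CBA·CB·A·CBA·CB·A·CBA·CB·CB·A·CBA·CB·A·CBA·CB·A·CBA·CB·A·CBA·CB·A·CBA·CB·CB·A·CBA·CB·A·CBA·CB·A·CBA·CB·A·CBA·CB·A·CBA·CB
    A ↦ CB
    B ↦ CBA
    C ↦ A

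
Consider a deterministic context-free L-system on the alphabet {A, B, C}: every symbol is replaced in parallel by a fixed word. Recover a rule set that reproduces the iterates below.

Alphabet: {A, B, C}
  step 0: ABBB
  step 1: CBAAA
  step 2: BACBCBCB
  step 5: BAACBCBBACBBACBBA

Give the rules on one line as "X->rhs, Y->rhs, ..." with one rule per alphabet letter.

  step 1 ⇒ step 2: CBAAA ⇒ B·A·CB·CB·CB
    A ↦ CB
    B ↦ A
    C ↦ B

A->CB, B->A, C->B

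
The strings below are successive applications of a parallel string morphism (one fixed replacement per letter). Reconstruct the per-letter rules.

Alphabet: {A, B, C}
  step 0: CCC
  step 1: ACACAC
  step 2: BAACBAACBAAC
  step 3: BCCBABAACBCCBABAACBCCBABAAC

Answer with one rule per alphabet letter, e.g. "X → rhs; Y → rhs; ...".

A->BA, B->BCC, C->AC

  step 2 ⇒ step 3: BAACBAACBAAC ⇒ BCC·BA·BA·AC·BCC·BA·BA·AC·BCC·BA·BA·AC
    A ↦ BA
    B ↦ BCC
    C ↦ AC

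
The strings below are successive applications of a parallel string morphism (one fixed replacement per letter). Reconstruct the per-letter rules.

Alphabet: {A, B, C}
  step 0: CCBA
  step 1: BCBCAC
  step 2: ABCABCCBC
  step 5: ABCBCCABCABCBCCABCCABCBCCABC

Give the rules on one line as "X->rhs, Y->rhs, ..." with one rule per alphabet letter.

  step 1 ⇒ step 2: BCBCAC ⇒ A·BC·A·BC·C·BC
    A ↦ C
    B ↦ A
    C ↦ BC

A->C, B->A, C->BC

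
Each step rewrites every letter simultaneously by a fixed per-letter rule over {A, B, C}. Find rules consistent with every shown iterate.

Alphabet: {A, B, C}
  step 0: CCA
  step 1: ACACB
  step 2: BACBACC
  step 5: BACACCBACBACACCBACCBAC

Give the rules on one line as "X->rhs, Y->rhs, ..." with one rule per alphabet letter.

A->B, B->C, C->AC

  step 1 ⇒ step 2: ACACB ⇒ B·AC·B·AC·C
    A ↦ B
    B ↦ C
    C ↦ AC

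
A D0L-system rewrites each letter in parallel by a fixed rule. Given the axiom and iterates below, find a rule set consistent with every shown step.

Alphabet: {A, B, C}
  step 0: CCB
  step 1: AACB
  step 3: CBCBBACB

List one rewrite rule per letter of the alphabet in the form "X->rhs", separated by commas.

A->B, B->CB, C->A

  step 0 ⇒ step 1: CCB ⇒ A·A·CB
    B ↦ CB
    C ↦ A
    A ↦ B  (constrained at step 1)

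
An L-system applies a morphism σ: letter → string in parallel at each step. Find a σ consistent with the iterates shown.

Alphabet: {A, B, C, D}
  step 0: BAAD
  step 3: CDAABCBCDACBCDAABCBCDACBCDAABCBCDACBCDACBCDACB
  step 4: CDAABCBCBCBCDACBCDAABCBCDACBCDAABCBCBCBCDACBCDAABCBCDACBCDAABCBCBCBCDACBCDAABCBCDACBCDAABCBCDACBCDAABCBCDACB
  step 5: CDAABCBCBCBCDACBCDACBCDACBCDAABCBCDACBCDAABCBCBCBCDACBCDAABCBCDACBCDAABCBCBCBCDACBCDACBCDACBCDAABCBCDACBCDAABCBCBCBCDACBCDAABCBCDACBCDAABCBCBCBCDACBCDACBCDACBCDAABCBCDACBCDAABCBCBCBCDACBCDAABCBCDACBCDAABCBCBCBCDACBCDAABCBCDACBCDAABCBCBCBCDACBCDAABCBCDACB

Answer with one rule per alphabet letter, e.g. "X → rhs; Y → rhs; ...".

  step 4 ⇒ step 5: CDAABCBCBCBCDACBCDAABCBCDACBCDAABCBCBCBCDACBCDAABCBCDACBCDAABCBCBCBCDACBCDAABCBCDACBCDAABCBCDACBCDAABCBCDACB ⇒ CDA·AB·CB·CB·CB·CDA·CB·CDA·CB·CDA·CB·CDA·AB·CB·CDA·CB·CDA·AB·CB·CB·CB·CDA·CB·CDA·AB·CB·CDA·CB·CDA·AB·CB·CB·CB·CDA·CB·CDA·CB·CDA·CB·CDA·AB·CB·CDA·CB·CDA·AB·CB·CB·CB·CDA·CB·CDA·AB·CB·CDA·CB·CDA·AB·CB·CB·CB·CDA·CB·CDA·CB·CDA·CB·CDA·AB·CB·CDA·CB·CDA·AB·CB·CB·CB·CDA·CB·CDA·AB·CB·CDA·CB·CDA·AB·CB·CB·CB·CDA·CB·CDA·AB·CB·CDA·CB·CDA·AB·CB·CB·CB·CDA·CB·CDA·AB·CB·CDA·CB
    A ↦ CB
    B ↦ CB
    C ↦ CDA
    D ↦ AB

A->CB, B->CB, C->CDA, D->AB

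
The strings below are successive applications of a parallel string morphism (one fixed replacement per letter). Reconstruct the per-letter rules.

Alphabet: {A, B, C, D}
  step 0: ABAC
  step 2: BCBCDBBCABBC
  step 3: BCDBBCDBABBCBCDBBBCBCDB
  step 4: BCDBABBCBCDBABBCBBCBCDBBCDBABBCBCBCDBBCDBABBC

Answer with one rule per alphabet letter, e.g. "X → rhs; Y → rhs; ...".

A->B, B->BC, C->DB, D->AB

  step 3 ⇒ step 4: BCDBBCDBABBCBCDBBBCBCDB ⇒ BC·DB·AB·BC·BC·DB·AB·BC·B·BC·BC·DB·BC·DB·AB·BC·BC·BC·DB·BC·DB·AB·BC
    A ↦ B
    B ↦ BC
    C ↦ DB
    D ↦ AB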